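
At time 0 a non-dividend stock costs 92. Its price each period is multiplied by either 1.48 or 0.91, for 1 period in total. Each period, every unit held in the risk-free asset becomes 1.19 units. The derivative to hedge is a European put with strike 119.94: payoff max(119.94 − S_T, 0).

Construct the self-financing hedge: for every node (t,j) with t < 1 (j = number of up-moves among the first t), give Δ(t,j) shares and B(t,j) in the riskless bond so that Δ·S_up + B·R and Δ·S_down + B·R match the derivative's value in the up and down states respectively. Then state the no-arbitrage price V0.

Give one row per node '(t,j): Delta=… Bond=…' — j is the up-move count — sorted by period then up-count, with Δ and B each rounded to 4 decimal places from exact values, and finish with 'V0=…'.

(0,0): Delta=-0.6907 Bond=79.0293
V0=15.4855

No-arbitrage ⇒ martingale measure with p* = (R−d)/(u−d) = 0.4912.
Payoff layer (t=1): V(1,0)=36.2200, V(1,1)=0.0000
Node (0,0) S=92.0000: V=(p*·0.0000+(1−p*)·36.2200)/1.19=15.4855; Δ=(0.0000−36.2200)/(136.1600−83.7200)=-0.6907; B=V−Δ·S=79.0293
Root portfolio cost Δ·92+B reproduces V0=15.4855.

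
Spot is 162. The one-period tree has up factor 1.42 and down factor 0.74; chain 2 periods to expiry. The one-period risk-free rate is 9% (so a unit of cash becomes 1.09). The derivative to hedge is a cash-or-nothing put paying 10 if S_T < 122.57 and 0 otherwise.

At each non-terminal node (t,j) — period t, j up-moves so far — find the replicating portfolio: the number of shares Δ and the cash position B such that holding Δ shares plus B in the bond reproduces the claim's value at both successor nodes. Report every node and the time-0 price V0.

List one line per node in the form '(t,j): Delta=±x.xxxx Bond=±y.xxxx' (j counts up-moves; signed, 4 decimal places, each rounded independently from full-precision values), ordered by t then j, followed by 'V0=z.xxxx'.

(0,0): Delta=-0.0404 Bond=8.5297
(1,0): Delta=-0.1227 Bond=19.1581
(1,1): Delta=0.0000 Bond=0.0000
V0=1.9822

No-arbitrage ⇒ martingale measure with p* = (R−d)/(u−d) = 0.5147.
At expiry t=2: V(2,0)=10.0000, V(2,1)=0.0000, V(2,2)=0.0000
Node (1,0) S=119.8800: V=(p*·0.0000+(1−p*)·10.0000)/1.09=4.4522; Δ=(0.0000−10.0000)/(170.2296−88.7112)=-0.1227; B=V−Δ·S=19.1581
Node (1,1) S=230.0400: V=(p*·0.0000+(1−p*)·0.0000)/1.09=0.0000; Δ=(0.0000−0.0000)/(326.6568−170.2296)=0.0000; B=V−Δ·S=0.0000
Node (0,0) S=162.0000: V=(p*·0.0000+(1−p*)·4.4522)/1.09=1.9822; Δ=(0.0000−4.4522)/(230.0400−119.8800)=-0.0404; B=V−Δ·S=8.5297
Each (Δ,B) replicates both successor values, so the strategy is self-financing and V0 is arbitrage-free.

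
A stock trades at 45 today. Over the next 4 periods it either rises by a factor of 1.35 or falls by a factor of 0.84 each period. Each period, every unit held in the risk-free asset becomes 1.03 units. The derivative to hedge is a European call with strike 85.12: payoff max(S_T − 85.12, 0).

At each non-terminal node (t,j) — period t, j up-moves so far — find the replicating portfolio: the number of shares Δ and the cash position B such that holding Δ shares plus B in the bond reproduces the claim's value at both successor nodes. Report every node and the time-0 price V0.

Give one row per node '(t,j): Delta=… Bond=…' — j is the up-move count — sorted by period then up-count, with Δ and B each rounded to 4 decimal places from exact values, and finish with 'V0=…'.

No-arbitrage ⇒ martingale measure with p* = (R−d)/(u−d) = 0.3725.
Terminal values V(4,·): V(4,0)=0.0000, V(4,1)=0.0000, V(4,2)=0.0000, V(4,3)=7.8822, V(4,4)=64.3478
(3,0): S=26.6717. Δ = (V_up−V_dn)/(S_up−S_dn) = (0.0000−0.0000)/(36.0068−22.4042) = 0.0000. V = [p*·0.0000 + (1−p*)·0.0000]/1.03 = 0.0000. B = V − Δ·S = 0.0000.
(3,1): S=42.8652. Δ = (V_up−V_dn)/(S_up−S_dn) = (0.0000−0.0000)/(57.8680−36.0068) = 0.0000. V = [p*·0.0000 + (1−p*)·0.0000]/1.03 = 0.0000. B = V − Δ·S = 0.0000.
(3,2): S=68.8905. Δ = (V_up−V_dn)/(S_up−S_dn) = (7.8822−0.0000)/(93.0022−57.8680) = 0.2243. V = [p*·7.8822 + (1−p*)·0.0000]/1.03 = 2.8510. B = V − Δ·S = -12.6043.
(3,3): S=110.7169. Δ = (V_up−V_dn)/(S_up−S_dn) = (64.3478−7.8822)/(149.4678−93.0022) = 1.0000. V = [p*·64.3478 + (1−p*)·7.8822]/1.03 = 28.0761. B = V − Δ·S = -82.6408.
(2,0): S=31.7520. Δ = (V_up−V_dn)/(S_up−S_dn) = (0.0000−0.0000)/(42.8652−26.6717) = 0.0000. V = [p*·0.0000 + (1−p*)·0.0000]/1.03 = 0.0000. B = V − Δ·S = 0.0000.
(2,1): S=51.0300. Δ = (V_up−V_dn)/(S_up−S_dn) = (2.8510−0.0000)/(68.8905−42.8652) = 0.1095. V = [p*·2.8510 + (1−p*)·0.0000]/1.03 = 1.0312. B = V − Δ·S = -4.5589.
(2,2): S=82.0125. Δ = (V_up−V_dn)/(S_up−S_dn) = (28.0761−2.8510)/(110.7169−68.8905) = 0.6031. V = [p*·28.0761 + (1−p*)·2.8510]/1.03 = 11.8918. B = V − Δ·S = -37.5692.
(1,0): S=37.8000. Δ = (V_up−V_dn)/(S_up−S_dn) = (1.0312−0.0000)/(51.0300−31.7520) = 0.0535. V = [p*·1.0312 + (1−p*)·0.0000]/1.03 = 0.3730. B = V − Δ·S = -1.6490.
(1,1): S=60.7500. Δ = (V_up−V_dn)/(S_up−S_dn) = (11.8918−1.0312)/(82.0125−51.0300) = 0.3505. V = [p*·11.8918 + (1−p*)·1.0312]/1.03 = 4.9294. B = V − Δ·S = -16.3659.
(0,0): S=45.0000. Δ = (V_up−V_dn)/(S_up−S_dn) = (4.9294−0.3730)/(60.7500−37.8000) = 0.1985. V = [p*·4.9294 + (1−p*)·0.3730]/1.03 = 2.0102. B = V − Δ·S = -6.9240.
Check: Δ(0,0)·S0 + B(0,0) = 2.0102 = V0.

(0,0): Delta=0.1985 Bond=-6.9240
(1,0): Delta=0.0535 Bond=-1.6490
(1,1): Delta=0.3505 Bond=-16.3659
(2,0): Delta=0.0000 Bond=0.0000
(2,1): Delta=0.1095 Bond=-4.5589
(2,2): Delta=0.6031 Bond=-37.5692
(3,0): Delta=0.0000 Bond=0.0000
(3,1): Delta=0.0000 Bond=0.0000
(3,2): Delta=0.2243 Bond=-12.6043
(3,3): Delta=1.0000 Bond=-82.6408
V0=2.0102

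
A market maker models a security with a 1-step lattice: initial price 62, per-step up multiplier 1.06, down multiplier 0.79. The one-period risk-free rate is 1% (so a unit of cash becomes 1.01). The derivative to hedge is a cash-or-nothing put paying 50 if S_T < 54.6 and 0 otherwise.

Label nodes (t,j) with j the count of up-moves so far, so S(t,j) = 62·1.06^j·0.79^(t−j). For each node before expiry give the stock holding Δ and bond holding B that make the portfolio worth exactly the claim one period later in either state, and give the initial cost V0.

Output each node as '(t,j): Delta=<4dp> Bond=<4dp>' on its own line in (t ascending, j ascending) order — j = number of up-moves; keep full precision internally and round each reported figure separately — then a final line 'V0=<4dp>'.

No-arbitrage ⇒ martingale measure with p* = (R−d)/(u−d) = 0.8148.
Terminal payoffs: V(1,0)=50.0000, V(1,1)=0.0000
(0,0): S=62.0000. Δ = (V_up−V_dn)/(S_up−S_dn) = (0.0000−50.0000)/(65.7200−48.9800) = -2.9869. V = [p*·0.0000 + (1−p*)·50.0000]/1.01 = 9.1676. B = V − Δ·S = 194.3528.
Root portfolio cost Δ·62+B reproduces V0=9.1676.

(0,0): Delta=-2.9869 Bond=194.3528
V0=9.1676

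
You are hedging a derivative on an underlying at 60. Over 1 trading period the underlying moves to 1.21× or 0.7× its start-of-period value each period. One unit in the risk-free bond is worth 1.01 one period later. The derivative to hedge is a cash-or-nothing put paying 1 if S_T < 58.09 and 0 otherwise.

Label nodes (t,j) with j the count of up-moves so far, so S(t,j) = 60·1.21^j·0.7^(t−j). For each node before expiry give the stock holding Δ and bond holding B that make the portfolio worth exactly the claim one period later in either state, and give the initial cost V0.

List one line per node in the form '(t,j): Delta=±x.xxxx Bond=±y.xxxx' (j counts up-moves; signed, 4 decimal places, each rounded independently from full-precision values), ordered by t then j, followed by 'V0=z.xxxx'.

The replicating-portfolio and risk-neutral prices coincide; use p* = (1.01−0.7)/(1.21−0.7) = 0.6078 for the latter.
Terminal values V(1,·): V(1,0)=1.0000, V(1,1)=0.0000
(0,0): S=60.0000. Δ = (V_up−V_dn)/(S_up−S_dn) = (0.0000−1.0000)/(72.6000−42.0000) = -0.0327. V = [p*·0.0000 + (1−p*)·1.0000]/1.01 = 0.3883. B = V − Δ·S = 2.3491.
Self-financing check: at every node Δ·S+B equals the discounted successor values.

(0,0): Delta=-0.0327 Bond=2.3491
V0=0.3883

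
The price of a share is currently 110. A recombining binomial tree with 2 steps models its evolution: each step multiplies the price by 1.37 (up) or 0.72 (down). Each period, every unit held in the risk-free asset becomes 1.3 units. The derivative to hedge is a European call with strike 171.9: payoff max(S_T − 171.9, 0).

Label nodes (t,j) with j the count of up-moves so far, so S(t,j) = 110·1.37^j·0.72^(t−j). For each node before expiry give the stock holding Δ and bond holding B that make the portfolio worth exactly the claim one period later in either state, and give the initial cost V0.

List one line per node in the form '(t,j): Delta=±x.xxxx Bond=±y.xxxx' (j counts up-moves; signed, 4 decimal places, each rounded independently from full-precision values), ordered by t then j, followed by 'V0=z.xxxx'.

Since d<R<u, set p* = (R−d)/(u−d) = 0.8923; price each node as the discounted p*-expectation of its children.
Payoff layer (t=2): V(2,0)=0.0000, V(2,1)=0.0000, V(2,2)=34.5590
(1,0): S=79.2000. Δ = (V_up−V_dn)/(S_up−S_dn) = (0.0000−0.0000)/(108.5040−57.0240) = 0.0000. V = [p*·0.0000 + (1−p*)·0.0000]/1.3 = 0.0000. B = V − Δ·S = 0.0000.
(1,1): S=150.7000. Δ = (V_up−V_dn)/(S_up−S_dn) = (34.5590−0.0000)/(206.4590−108.5040) = 0.3528. V = [p*·34.5590 + (1−p*)·0.0000]/1.3 = 23.7210. B = V − Δ·S = -29.4467.
(0,0): S=110.0000. Δ = (V_up−V_dn)/(S_up−S_dn) = (23.7210−0.0000)/(150.7000−79.2000) = 0.3318. V = [p*·23.7210 + (1−p*)·0.0000]/1.3 = 16.2818. B = V − Δ·S = -20.2120.
The time-0 hedge costs 16.2818, which is the no-arbitrage price.

(0,0): Delta=0.3318 Bond=-20.2120
(1,0): Delta=0.0000 Bond=0.0000
(1,1): Delta=0.3528 Bond=-29.4467
V0=16.2818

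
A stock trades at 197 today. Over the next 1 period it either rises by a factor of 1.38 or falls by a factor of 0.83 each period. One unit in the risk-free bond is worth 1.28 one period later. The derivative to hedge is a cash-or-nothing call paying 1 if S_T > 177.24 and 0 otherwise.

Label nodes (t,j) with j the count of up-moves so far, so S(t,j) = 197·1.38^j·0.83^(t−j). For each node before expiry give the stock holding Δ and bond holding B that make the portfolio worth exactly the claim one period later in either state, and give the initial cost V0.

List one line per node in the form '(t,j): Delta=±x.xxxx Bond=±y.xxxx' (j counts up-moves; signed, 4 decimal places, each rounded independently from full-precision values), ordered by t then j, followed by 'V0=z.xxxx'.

No-arbitrage ⇒ martingale measure with p* = (R−d)/(u−d) = 0.8182.
Terminal values V(1,·): V(1,0)=0.0000, V(1,1)=1.0000
  t=0,j=0: stock 197.0000 → up 271.8600 (V=1.0000), down 163.5100 (V=0.0000). Price 0.6392; hedge Δ=0.0092, bond B=-1.1790.
Root portfolio cost Δ·197+B reproduces V0=0.6392.

(0,0): Delta=0.0092 Bond=-1.1790
V0=0.6392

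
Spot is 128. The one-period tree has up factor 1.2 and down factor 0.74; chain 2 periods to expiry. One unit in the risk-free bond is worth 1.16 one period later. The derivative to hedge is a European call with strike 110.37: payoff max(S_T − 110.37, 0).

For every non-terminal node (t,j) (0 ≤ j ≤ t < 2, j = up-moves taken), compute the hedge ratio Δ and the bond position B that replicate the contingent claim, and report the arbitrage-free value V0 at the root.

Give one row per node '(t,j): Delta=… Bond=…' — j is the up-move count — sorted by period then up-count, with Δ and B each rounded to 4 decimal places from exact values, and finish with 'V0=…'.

Since d<R<u, set p* = (R−d)/(u−d) = 0.9130; price each node as the discounted p*-expectation of its children.
Terminal values V(2,·): V(2,0)=0.0000, V(2,1)=3.2940, V(2,2)=73.9500
(1,0): S=94.7200. Δ = (V_up−V_dn)/(S_up−S_dn) = (3.2940−0.0000)/(113.6640−70.0928) = 0.0756. V = [p*·3.2940 + (1−p*)·0.0000]/1.16 = 2.5927. B = V − Δ·S = -4.5681.
(1,1): S=153.6000. Δ = (V_up−V_dn)/(S_up−S_dn) = (73.9500−3.2940)/(184.3200−113.6640) = 1.0000. V = [p*·73.9500 + (1−p*)·3.2940]/1.16 = 58.4534. B = V − Δ·S = -95.1466.
(0,0): S=128.0000. Δ = (V_up−V_dn)/(S_up−S_dn) = (58.4534−2.5927)/(153.6000−94.7200) = 0.9487. V = [p*·58.4534 + (1−p*)·2.5927]/1.16 = 46.2034. B = V − Δ·S = -75.2329.
The time-0 hedge costs 46.2034, which is the no-arbitrage price.

(0,0): Delta=0.9487 Bond=-75.2329
(1,0): Delta=0.0756 Bond=-4.5681
(1,1): Delta=1.0000 Bond=-95.1466
V0=46.2034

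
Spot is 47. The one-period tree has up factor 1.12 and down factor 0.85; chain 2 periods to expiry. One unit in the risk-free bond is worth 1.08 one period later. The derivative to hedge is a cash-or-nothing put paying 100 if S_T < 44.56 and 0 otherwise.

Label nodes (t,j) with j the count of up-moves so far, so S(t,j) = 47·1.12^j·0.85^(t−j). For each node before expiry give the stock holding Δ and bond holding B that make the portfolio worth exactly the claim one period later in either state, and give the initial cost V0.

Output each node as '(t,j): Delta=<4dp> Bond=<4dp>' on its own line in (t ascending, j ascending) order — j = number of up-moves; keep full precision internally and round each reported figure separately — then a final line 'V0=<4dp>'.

(0,0): Delta=-1.0810 Bond=52.6869
(1,0): Delta=-9.2708 Bond=384.0878
(1,1): Delta=0.0000 Bond=0.0000
V0=1.8817

Under the risk-neutral measure, an up-move has probability p* = (R−d)/(u−d) = 0.8519 and values discount at R = 1.08.
Payoff layer (t=2): V(2,0)=100.0000, V(2,1)=0.0000, V(2,2)=0.0000
(1,0): S=39.9500. Δ = (V_up−V_dn)/(S_up−S_dn) = (0.0000−100.0000)/(44.7440−33.9575) = -9.2708. V = [p*·0.0000 + (1−p*)·100.0000]/1.08 = 13.7174. B = V − Δ·S = 384.0878.
(1,1): S=52.6400. Δ = (V_up−V_dn)/(S_up−S_dn) = (0.0000−0.0000)/(58.9568−44.7440) = 0.0000. V = [p*·0.0000 + (1−p*)·0.0000]/1.08 = 0.0000. B = V − Δ·S = 0.0000.
(0,0): S=47.0000. Δ = (V_up−V_dn)/(S_up−S_dn) = (0.0000−13.7174)/(52.6400−39.9500) = -1.0810. V = [p*·0.0000 + (1−p*)·13.7174]/1.08 = 1.8817. B = V − Δ·S = 52.6869.
Check: Δ(0,0)·S0 + B(0,0) = 1.8817 = V0.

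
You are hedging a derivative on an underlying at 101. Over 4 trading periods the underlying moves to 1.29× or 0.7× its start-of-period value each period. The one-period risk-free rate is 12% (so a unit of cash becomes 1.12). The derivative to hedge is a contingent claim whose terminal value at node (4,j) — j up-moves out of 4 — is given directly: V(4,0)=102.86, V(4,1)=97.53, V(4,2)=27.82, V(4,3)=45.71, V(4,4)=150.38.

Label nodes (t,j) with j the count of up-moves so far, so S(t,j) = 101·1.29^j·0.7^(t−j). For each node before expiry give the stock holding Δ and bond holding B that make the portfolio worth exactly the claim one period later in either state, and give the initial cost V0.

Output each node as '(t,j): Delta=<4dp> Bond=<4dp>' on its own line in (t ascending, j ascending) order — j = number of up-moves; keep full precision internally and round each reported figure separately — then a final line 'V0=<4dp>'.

(0,0): Delta=0.3955 Bond=5.8137
(1,0): Delta=-0.3817 Bond=61.4583
(1,1): Delta=0.5662 Bond=-15.7291
(2,0): Delta=-1.5644 Bond=127.3628
(2,1): Delta=-0.1220 Bond=45.1428
(2,2): Delta=0.7173 Bond=-43.0192
(3,0): Delta=-0.2608 Bond=97.4855
(3,1): Delta=-1.8507 Bond=160.9257
(3,2): Delta=0.2577 Bond=5.8880
(3,3): Delta=0.8182 Bond=-70.0667
V0=45.7551

No-arbitrage ⇒ martingale measure with p* = (R−d)/(u−d) = 0.7119.
At expiry t=4: V(4,0)=102.8600, V(4,1)=97.5300, V(4,2)=27.8200, V(4,3)=45.7100, V(4,4)=150.3800
Node (3,0) S=34.6430: V=(p*·97.5300+(1−p*)·102.8600)/1.12=88.4516; Δ=(97.5300−102.8600)/(44.6895−24.2501)=-0.2608; B=V−Δ·S=97.4855
Node (3,1) S=63.8421: V=(p*·27.8200+(1−p*)·97.5300)/1.12=42.7732; Δ=(27.8200−97.5300)/(82.3563−44.6895)=-1.8507; B=V−Δ·S=160.9257
Node (3,2) S=117.6519: V=(p*·45.7100+(1−p*)·27.8200)/1.12=36.2100; Δ=(45.7100−27.8200)/(151.7709−82.3563)=0.2577; B=V−Δ·S=5.8880
Node (3,3) S=216.8156: V=(p*·150.3800+(1−p*)·45.7100)/1.12=107.3400; Δ=(150.3800−45.7100)/(279.6921−151.7709)=0.8182; B=V−Δ·S=-70.0667
Node (2,0) S=49.4900: V=(p*·42.7732+(1−p*)·88.4516)/1.12=49.9417; Δ=(42.7732−88.4516)/(63.8421−34.6430)=-1.5644; B=V−Δ·S=127.3628
Node (2,1) S=91.2030: V=(p*·36.2100+(1−p*)·42.7732)/1.12=34.0189; Δ=(36.2100−42.7732)/(117.6519−63.8421)=-0.1220; B=V−Δ·S=45.1428
Node (2,2) S=168.0741: V=(p*·107.3400+(1−p*)·36.2100)/1.12=77.5401; Δ=(107.3400−36.2100)/(216.8156−117.6519)=0.7173; B=V−Δ·S=-43.0192
Node (1,0) S=70.7000: V=(p*·34.0189+(1−p*)·49.9417)/1.12=34.4704; Δ=(34.0189−49.9417)/(91.2030−49.4900)=-0.3817; B=V−Δ·S=61.4583
Node (1,1) S=130.2900: V=(p*·77.5401+(1−p*)·34.0189)/1.12=58.0358; Δ=(77.5401−34.0189)/(168.0741−91.2030)=0.5662; B=V−Δ·S=-15.7291
Node (0,0) S=101.0000: V=(p*·58.0358+(1−p*)·34.4704)/1.12=45.7551; Δ=(58.0358−34.4704)/(130.2900−70.7000)=0.3955; B=V−Δ·S=5.8137
Check: Δ(0,0)·S0 + B(0,0) = 45.7551 = V0.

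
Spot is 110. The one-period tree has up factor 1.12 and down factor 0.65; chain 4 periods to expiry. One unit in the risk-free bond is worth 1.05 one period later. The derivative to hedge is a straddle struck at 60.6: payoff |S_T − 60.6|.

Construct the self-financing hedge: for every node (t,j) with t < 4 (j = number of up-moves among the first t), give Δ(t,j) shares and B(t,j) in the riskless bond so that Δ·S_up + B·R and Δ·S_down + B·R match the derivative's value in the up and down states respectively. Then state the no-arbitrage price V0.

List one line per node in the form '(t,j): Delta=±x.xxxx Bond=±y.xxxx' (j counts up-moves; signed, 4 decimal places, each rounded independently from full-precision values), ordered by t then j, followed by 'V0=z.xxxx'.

(0,0): Delta=0.9272 Bond=-40.9584
(1,0): Delta=0.5582 Bond=-16.6207
(1,1): Delta=0.9647 Bond=-47.6238
(2,0): Delta=-1.0000 Bond=54.9660
(2,1): Delta=0.7165 Bond=-30.1249
(2,2): Delta=0.9899 Bond=-53.4840
(3,0): Delta=-1.0000 Bond=57.7143
(3,1): Delta=-1.0000 Bond=57.7143
(3,2): Delta=0.8908 Bond=-47.2666
(3,3): Delta=1.0000 Bond=-57.7143
V0=61.0378

The replicating-portfolio and risk-neutral prices coincide; use p* = (1.05−0.65)/(1.12−0.65) = 0.8511 for the latter.
At expiry t=4: V(4,0)=40.9643, V(4,1)=26.7662, V(4,2)=2.3018, V(4,3)=39.8524, V(4,4)=112.4871
  t=3,j=0: stock 30.2088 → up 33.8338 (V=26.7662), down 19.6357 (V=40.9643). Price 27.5055; hedge Δ=-1.0000, bond B=57.7143.
  t=3,j=1: stock 52.0520 → up 58.2982 (V=2.3018), down 33.8338 (V=26.7662). Price 5.6623; hedge Δ=-1.0000, bond B=57.7143.
  t=3,j=2: stock 89.6896 → up 100.4524 (V=39.8524), down 58.2982 (V=2.3018). Price 32.6283; hedge Δ=0.8908, bond B=-47.2666.
  t=3,j=3: stock 154.5421 → up 173.0871 (V=112.4871), down 100.4524 (V=39.8524). Price 96.8278; hedge Δ=1.0000, bond B=-57.7143.
  t=2,j=0: stock 46.4750 → up 52.0520 (V=5.6623), down 30.2088 (V=27.5055). Price 8.4910; hedge Δ=-1.0000, bond B=54.9660.
  t=2,j=1: stock 80.0800 → up 89.6896 (V=32.6283), down 52.0520 (V=5.6623). Price 27.2496; hedge Δ=0.7165, bond B=-30.1249.
  t=2,j=2: stock 137.9840 → up 154.5421 (V=96.8278), down 89.6896 (V=32.6283). Price 83.1106; hedge Δ=0.9899, bond B=-53.4840.
  t=1,j=0: stock 71.5000 → up 80.0800 (V=27.2496), down 46.4750 (V=8.4910). Price 23.2912; hedge Δ=0.5582, bond B=-16.6207.
  t=1,j=1: stock 123.2000 → up 137.9840 (V=83.1106), down 80.0800 (V=27.2496). Price 71.2294; hedge Δ=0.9647, bond B=-47.6238.
  t=0,j=0: stock 110.0000 → up 123.2000 (V=71.2294), down 71.5000 (V=23.2912). Price 61.0378; hedge Δ=0.9272, bond B=-40.9584.
Root portfolio cost Δ·110+B reproduces V0=61.0378.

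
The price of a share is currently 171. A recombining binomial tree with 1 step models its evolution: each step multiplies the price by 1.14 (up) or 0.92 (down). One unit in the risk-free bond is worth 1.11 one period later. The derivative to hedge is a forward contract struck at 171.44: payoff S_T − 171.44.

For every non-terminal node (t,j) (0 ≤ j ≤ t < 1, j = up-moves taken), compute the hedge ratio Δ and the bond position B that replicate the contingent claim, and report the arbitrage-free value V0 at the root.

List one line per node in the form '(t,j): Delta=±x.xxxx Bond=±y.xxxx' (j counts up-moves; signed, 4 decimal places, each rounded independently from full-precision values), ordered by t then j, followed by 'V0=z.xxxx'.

(0,0): Delta=1.0000 Bond=-154.4505
V0=16.5495

Since d<R<u, set p* = (R−d)/(u−d) = 0.8636; price each node as the discounted p*-expectation of its children.
Terminal values V(1,·): V(1,0)=-14.1200, V(1,1)=23.5000
  t=0,j=0: stock 171.0000 → up 194.9400 (V=23.5000), down 157.3200 (V=-14.1200). Price 16.5495; hedge Δ=1.0000, bond B=-154.4505.
Self-financing check: at every node Δ·S+B equals the discounted successor values.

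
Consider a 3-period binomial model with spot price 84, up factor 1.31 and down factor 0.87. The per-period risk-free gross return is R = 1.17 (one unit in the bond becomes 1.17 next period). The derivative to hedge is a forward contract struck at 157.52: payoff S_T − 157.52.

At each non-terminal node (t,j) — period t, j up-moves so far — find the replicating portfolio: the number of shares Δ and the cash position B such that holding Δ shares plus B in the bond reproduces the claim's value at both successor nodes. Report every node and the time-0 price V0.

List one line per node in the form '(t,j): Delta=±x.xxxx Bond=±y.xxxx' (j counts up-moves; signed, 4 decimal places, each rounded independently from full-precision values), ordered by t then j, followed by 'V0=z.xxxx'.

(0,0): Delta=1.0000 Bond=-98.3509
(1,0): Delta=1.0000 Bond=-115.0705
(1,1): Delta=1.0000 Bond=-115.0705
(2,0): Delta=1.0000 Bond=-134.6325
(2,1): Delta=1.0000 Bond=-134.6325
(2,2): Delta=1.0000 Bond=-134.6325
V0=-14.3509

Risk-neutral probability p* = (R−d)/(u−d) = (1.17−0.87)/(1.31−0.87) = 0.6818.
At expiry t=3: V(3,0)=-102.2057, V(3,1)=-74.2307, V(3,2)=-32.1074, V(3,3)=31.3196
(2,0): S=63.5796. Δ = (V_up−V_dn)/(S_up−S_dn) = (-74.2307−-102.2057)/(83.2893−55.3143) = 1.0000. V = [p*·-74.2307 + (1−p*)·-102.2057]/1.17 = -71.0529. B = V − Δ·S = -134.6325.
(2,1): S=95.7348. Δ = (V_up−V_dn)/(S_up−S_dn) = (-32.1074−-74.2307)/(125.4126−83.2893) = 1.0000. V = [p*·-32.1074 + (1−p*)·-74.2307]/1.17 = -38.8977. B = V − Δ·S = -134.6325.
(2,2): S=144.1524. Δ = (V_up−V_dn)/(S_up−S_dn) = (31.3196−-32.1074)/(188.8396−125.4126) = 1.0000. V = [p*·31.3196 + (1−p*)·-32.1074]/1.17 = 9.5199. B = V − Δ·S = -134.6325.
(1,0): S=73.0800. Δ = (V_up−V_dn)/(S_up−S_dn) = (-38.8977−-71.0529)/(95.7348−63.5796) = 1.0000. V = [p*·-38.8977 + (1−p*)·-71.0529]/1.17 = -41.9905. B = V − Δ·S = -115.0705.
(1,1): S=110.0400. Δ = (V_up−V_dn)/(S_up−S_dn) = (9.5199−-38.8977)/(144.1524−95.7348) = 1.0000. V = [p*·9.5199 + (1−p*)·-38.8977]/1.17 = -5.0305. B = V − Δ·S = -115.0705.
(0,0): S=84.0000. Δ = (V_up−V_dn)/(S_up−S_dn) = (-5.0305−-41.9905)/(110.0400−73.0800) = 1.0000. V = [p*·-5.0305 + (1−p*)·-41.9905]/1.17 = -14.3509. B = V − Δ·S = -98.3509.
Check: Δ(0,0)·S0 + B(0,0) = -14.3509 = V0.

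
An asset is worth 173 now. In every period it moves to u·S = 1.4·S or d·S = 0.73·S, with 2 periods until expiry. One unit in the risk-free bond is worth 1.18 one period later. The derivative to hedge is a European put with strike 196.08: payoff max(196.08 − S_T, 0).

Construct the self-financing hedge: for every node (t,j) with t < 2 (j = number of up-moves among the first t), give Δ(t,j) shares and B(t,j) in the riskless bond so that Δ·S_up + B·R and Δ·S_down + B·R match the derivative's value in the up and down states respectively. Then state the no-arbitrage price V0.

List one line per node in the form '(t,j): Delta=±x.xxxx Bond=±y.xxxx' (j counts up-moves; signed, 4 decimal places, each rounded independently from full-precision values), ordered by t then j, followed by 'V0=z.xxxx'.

(0,0): Delta=-0.2978 Bond=65.6666
(1,0): Delta=-1.0000 Bond=166.1695
(1,1): Delta=-0.1188 Bond=34.1305
V0=14.1500

Since d<R<u, set p* = (R−d)/(u−d) = 0.6716; price each node as the discounted p*-expectation of its children.
At expiry t=2: V(2,0)=103.8883, V(2,1)=19.2740, V(2,2)=0.0000
(1,0): S=126.2900. Δ = (V_up−V_dn)/(S_up−S_dn) = (19.2740−103.8883)/(176.8060−92.1917) = -1.0000. V = [p*·19.2740 + (1−p*)·103.8883]/1.18 = 39.8795. B = V − Δ·S = 166.1695.
(1,1): S=242.2000. Δ = (V_up−V_dn)/(S_up−S_dn) = (0.0000−19.2740)/(339.0800−176.8060) = -0.1188. V = [p*·0.0000 + (1−p*)·19.2740]/1.18 = 5.3634. B = V − Δ·S = 34.1305.
(0,0): S=173.0000. Δ = (V_up−V_dn)/(S_up−S_dn) = (5.3634−39.8795)/(242.2000−126.2900) = -0.2978. V = [p*·5.3634 + (1−p*)·39.8795]/1.18 = 14.1500. B = V − Δ·S = 65.6666.
Each (Δ,B) replicates both successor values, so the strategy is self-financing and V0 is arbitrage-free.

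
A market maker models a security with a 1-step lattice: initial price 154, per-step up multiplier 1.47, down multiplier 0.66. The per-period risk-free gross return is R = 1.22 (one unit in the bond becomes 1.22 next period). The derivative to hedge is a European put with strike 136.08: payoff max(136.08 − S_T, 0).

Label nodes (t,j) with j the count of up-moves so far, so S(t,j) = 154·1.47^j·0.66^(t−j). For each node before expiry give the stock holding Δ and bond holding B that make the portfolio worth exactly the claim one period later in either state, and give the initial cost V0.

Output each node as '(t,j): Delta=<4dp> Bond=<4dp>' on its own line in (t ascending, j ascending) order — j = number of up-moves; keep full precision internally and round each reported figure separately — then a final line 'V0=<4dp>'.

Under the risk-neutral measure, an up-move has probability p* = (R−d)/(u−d) = 0.6914 and values discount at R = 1.22.
Terminal payoffs: V(1,0)=34.4400, V(1,1)=0.0000
  t=0,j=0: stock 154.0000 → up 226.3800 (V=0.0000), down 101.6400 (V=34.4400). Price 8.7128; hedge Δ=-0.2761, bond B=51.2313.
Self-financing check: at every node Δ·S+B equals the discounted successor values.

(0,0): Delta=-0.2761 Bond=51.2313
V0=8.7128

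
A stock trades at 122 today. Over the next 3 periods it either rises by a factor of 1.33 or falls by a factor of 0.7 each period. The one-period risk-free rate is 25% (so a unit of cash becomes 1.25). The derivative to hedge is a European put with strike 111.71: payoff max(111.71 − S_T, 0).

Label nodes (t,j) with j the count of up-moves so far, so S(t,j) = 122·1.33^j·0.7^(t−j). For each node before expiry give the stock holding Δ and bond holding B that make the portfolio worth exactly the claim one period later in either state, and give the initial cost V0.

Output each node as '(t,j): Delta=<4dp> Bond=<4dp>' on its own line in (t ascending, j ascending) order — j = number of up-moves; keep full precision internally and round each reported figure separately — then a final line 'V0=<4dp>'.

(0,0): Delta=-0.0645 Bond=8.6397
(1,0): Delta=-0.4891 Bond=47.0630
(1,1): Delta=-0.0320 Bond=5.5250
(2,0): Delta=-1.0000 Bond=89.3680
(2,1): Delta=-0.4500 Bond=54.3866
(2,2): Delta=0.0000 Bond=0.0000
V0=0.7696

Under the risk-neutral measure, an up-move has probability p* = (R−d)/(u−d) = 0.8730 and values discount at R = 1.25.
Terminal payoffs: V(3,0)=69.8640, V(3,1)=32.2026, V(3,2)=0.0000, V(3,3)=0.0000
(2,0): S=59.7800. Δ = (V_up−V_dn)/(S_up−S_dn) = (32.2026−69.8640)/(79.5074−41.8460) = -1.0000. V = [p*·32.2026 + (1−p*)·69.8640]/1.25 = 29.5880. B = V − Δ·S = 89.3680.
(2,1): S=113.5820. Δ = (V_up−V_dn)/(S_up−S_dn) = (0.0000−32.2026)/(151.0641−79.5074) = -0.4500. V = [p*·0.0000 + (1−p*)·32.2026]/1.25 = 3.2714. B = V − Δ·S = 54.3866.
(2,2): S=215.8058. Δ = (V_up−V_dn)/(S_up−S_dn) = (0.0000−0.0000)/(287.0217−151.0641) = 0.0000. V = [p*·0.0000 + (1−p*)·0.0000]/1.25 = 0.0000. B = V − Δ·S = 0.0000.
(1,0): S=85.4000. Δ = (V_up−V_dn)/(S_up−S_dn) = (3.2714−29.5880)/(113.5820−59.7800) = -0.4891. V = [p*·3.2714 + (1−p*)·29.5880]/1.25 = 5.2905. B = V − Δ·S = 47.0630.
(1,1): S=162.2600. Δ = (V_up−V_dn)/(S_up−S_dn) = (0.0000−3.2714)/(215.8058−113.5820) = -0.0320. V = [p*·0.0000 + (1−p*)·3.2714]/1.25 = 0.3323. B = V − Δ·S = 5.5250.
(0,0): S=122.0000. Δ = (V_up−V_dn)/(S_up−S_dn) = (0.3323−5.2905)/(162.2600−85.4000) = -0.0645. V = [p*·0.3323 + (1−p*)·5.2905]/1.25 = 0.7696. B = V − Δ·S = 8.6397.
Check: Δ(0,0)·S0 + B(0,0) = 0.7696 = V0.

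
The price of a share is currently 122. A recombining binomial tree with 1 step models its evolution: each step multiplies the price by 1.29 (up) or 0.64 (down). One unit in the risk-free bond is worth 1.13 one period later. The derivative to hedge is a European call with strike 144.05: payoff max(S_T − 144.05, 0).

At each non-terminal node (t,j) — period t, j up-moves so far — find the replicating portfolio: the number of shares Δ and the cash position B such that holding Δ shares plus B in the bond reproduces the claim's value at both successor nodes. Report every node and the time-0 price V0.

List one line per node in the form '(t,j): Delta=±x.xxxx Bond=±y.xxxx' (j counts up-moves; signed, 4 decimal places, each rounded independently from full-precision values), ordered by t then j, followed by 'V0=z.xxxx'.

No-arbitrage ⇒ martingale measure with p* = (R−d)/(u−d) = 0.7538.
Terminal payoffs: V(1,0)=0.0000, V(1,1)=13.3300
  t=0,j=0: stock 122.0000 → up 157.3800 (V=13.3300), down 78.0800 (V=0.0000). Price 8.8927; hedge Δ=0.1681, bond B=-11.6150.
Check: Δ(0,0)·S0 + B(0,0) = 8.8927 = V0.

(0,0): Delta=0.1681 Bond=-11.6150
V0=8.8927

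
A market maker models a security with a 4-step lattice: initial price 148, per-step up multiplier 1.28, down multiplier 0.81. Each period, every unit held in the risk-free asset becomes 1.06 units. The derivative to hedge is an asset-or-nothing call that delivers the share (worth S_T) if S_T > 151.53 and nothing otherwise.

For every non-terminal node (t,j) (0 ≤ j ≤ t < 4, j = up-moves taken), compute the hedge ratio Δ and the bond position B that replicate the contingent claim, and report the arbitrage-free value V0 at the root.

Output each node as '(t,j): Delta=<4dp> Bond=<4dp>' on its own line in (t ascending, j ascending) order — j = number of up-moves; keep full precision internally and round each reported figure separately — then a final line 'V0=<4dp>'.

Risk-neutral probability p* = (R−d)/(u−d) = (1.06−0.81)/(1.28−0.81) = 0.5319.
At expiry t=4: V(4,0)=0.0000, V(4,1)=0.0000, V(4,2)=159.0932, V(4,3)=251.4066, V(4,4)=397.2845
  t=3,j=0: stock 78.6533 → up 100.6762 (V=0.0000), down 63.7091 (V=0.0000). Price 0.0000; hedge Δ=0.0000, bond B=0.0000.
  t=3,j=1: stock 124.2916 → up 159.0932 (V=159.0932), down 100.6762 (V=0.0000). Price 79.8340; hedge Δ=2.7234, bond B=-258.6622.
  t=3,j=2: stock 196.4114 → up 251.4066 (V=251.4066), down 159.0932 (V=159.0932). Price 196.4114; hedge Δ=1.0000, bond B=0.0000.
  t=3,j=3: stock 310.3785 → up 397.2845 (V=397.2845), down 251.4066 (V=251.4066). Price 310.3785; hedge Δ=1.0000, bond B=0.0000.
  t=2,j=0: stock 97.1028 → up 124.2916 (V=79.8340), down 78.6533 (V=0.0000). Price 40.0612; hedge Δ=1.7493, bond B=-129.7984.
  t=2,j=1: stock 153.4464 → up 196.4114 (V=196.4114), down 124.2916 (V=79.8340). Price 133.8144; hedge Δ=1.6164, bond B=-114.2226.
  t=2,j=2: stock 242.4832 → up 310.3785 (V=310.3785), down 196.4114 (V=196.4114). Price 242.4832; hedge Δ=1.0000, bond B=0.0000.
  t=1,j=0: stock 119.8800 → up 153.4464 (V=133.8144), down 97.1028 (V=40.0612). Price 84.8396; hedge Δ=1.6640, bond B=-114.6353.
  t=1,j=1: stock 189.4400 → up 242.4832 (V=242.4832), down 153.4464 (V=133.8144). Price 180.7707; hedge Δ=1.2205, bond B=-50.4395.
  t=0,j=0: stock 148.0000 → up 189.4400 (V=180.7707), down 119.8800 (V=84.8396). Price 128.1762; hedge Δ=1.3791, bond B=-75.9326.
Check: Δ(0,0)·S0 + B(0,0) = 128.1762 = V0.

(0,0): Delta=1.3791 Bond=-75.9326
(1,0): Delta=1.6640 Bond=-114.6353
(1,1): Delta=1.2205 Bond=-50.4395
(2,0): Delta=1.7493 Bond=-129.7984
(2,1): Delta=1.6164 Bond=-114.2226
(2,2): Delta=1.0000 Bond=0.0000
(3,0): Delta=0.0000 Bond=0.0000
(3,1): Delta=2.7234 Bond=-258.6622
(3,2): Delta=1.0000 Bond=0.0000
(3,3): Delta=1.0000 Bond=0.0000
V0=128.1762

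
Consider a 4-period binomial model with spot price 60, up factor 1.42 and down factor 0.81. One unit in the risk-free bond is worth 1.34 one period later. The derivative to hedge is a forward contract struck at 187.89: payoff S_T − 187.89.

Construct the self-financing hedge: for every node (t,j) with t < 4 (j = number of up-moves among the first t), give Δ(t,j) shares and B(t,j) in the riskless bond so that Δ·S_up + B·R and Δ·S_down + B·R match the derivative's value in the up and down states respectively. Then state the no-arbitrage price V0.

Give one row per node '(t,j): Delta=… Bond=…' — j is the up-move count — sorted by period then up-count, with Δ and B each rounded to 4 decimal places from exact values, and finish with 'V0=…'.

(0,0): Delta=1.0000 Bond=-58.2753
(1,0): Delta=1.0000 Bond=-78.0889
(1,1): Delta=1.0000 Bond=-78.0889
(2,0): Delta=1.0000 Bond=-104.6391
(2,1): Delta=1.0000 Bond=-104.6391
(2,2): Delta=1.0000 Bond=-104.6391
(3,0): Delta=1.0000 Bond=-140.2164
(3,1): Delta=1.0000 Bond=-140.2164
(3,2): Delta=1.0000 Bond=-140.2164
(3,3): Delta=1.0000 Bond=-140.2164
V0=1.7247

The replicating-portfolio and risk-neutral prices coincide; use p* = (1.34−0.81)/(1.42−0.81) = 0.8689 for the latter.
Terminal values V(4,·): V(4,0)=-162.0620, V(4,1)=-142.6112, V(4,2)=-108.5124, V(4,3)=-48.7342, V(4,4)=56.0621
(3,0): S=31.8865. Δ = (V_up−V_dn)/(S_up−S_dn) = (-142.6112−-162.0620)/(45.2788−25.8280) = 1.0000. V = [p*·-142.6112 + (1−p*)·-162.0620]/1.34 = -108.3300. B = V − Δ·S = -140.2164.
(3,1): S=55.8997. Δ = (V_up−V_dn)/(S_up−S_dn) = (-108.5124−-142.6112)/(79.3776−45.2788) = 1.0000. V = [p*·-108.5124 + (1−p*)·-142.6112]/1.34 = -84.3167. B = V − Δ·S = -140.2164.
(3,2): S=97.9970. Δ = (V_up−V_dn)/(S_up−S_dn) = (-48.7342−-108.5124)/(139.1558−79.3776) = 1.0000. V = [p*·-48.7342 + (1−p*)·-108.5124]/1.34 = -42.2194. B = V − Δ·S = -140.2164.
(3,3): S=171.7973. Δ = (V_up−V_dn)/(S_up−S_dn) = (56.0621−-48.7342)/(243.9521−139.1558) = 1.0000. V = [p*·56.0621 + (1−p*)·-48.7342]/1.34 = 31.5809. B = V − Δ·S = -140.2164.
(2,0): S=39.3660. Δ = (V_up−V_dn)/(S_up−S_dn) = (-84.3167−-108.3300)/(55.8997−31.8865) = 1.0000. V = [p*·-84.3167 + (1−p*)·-108.3300]/1.34 = -65.2731. B = V − Δ·S = -104.6391.
(2,1): S=69.0120. Δ = (V_up−V_dn)/(S_up−S_dn) = (-42.2194−-84.3167)/(97.9970−55.8997) = 1.0000. V = [p*·-42.2194 + (1−p*)·-84.3167]/1.34 = -35.6271. B = V − Δ·S = -104.6391.
(2,2): S=120.9840. Δ = (V_up−V_dn)/(S_up−S_dn) = (31.5809−-42.2194)/(171.7973−97.9970) = 1.0000. V = [p*·31.5809 + (1−p*)·-42.2194]/1.34 = 16.3449. B = V − Δ·S = -104.6391.
(1,0): S=48.6000. Δ = (V_up−V_dn)/(S_up−S_dn) = (-35.6271−-65.2731)/(69.0120−39.3660) = 1.0000. V = [p*·-35.6271 + (1−p*)·-65.2731]/1.34 = -29.4889. B = V − Δ·S = -78.0889.
(1,1): S=85.2000. Δ = (V_up−V_dn)/(S_up−S_dn) = (16.3449−-35.6271)/(120.9840−69.0120) = 1.0000. V = [p*·16.3449 + (1−p*)·-35.6271]/1.34 = 7.1111. B = V − Δ·S = -78.0889.
(0,0): S=60.0000. Δ = (V_up−V_dn)/(S_up−S_dn) = (7.1111−-29.4889)/(85.2000−48.6000) = 1.0000. V = [p*·7.1111 + (1−p*)·-29.4889]/1.34 = 1.7247. B = V − Δ·S = -58.2753.
Each (Δ,B) replicates both successor values, so the strategy is self-financing and V0 is arbitrage-free.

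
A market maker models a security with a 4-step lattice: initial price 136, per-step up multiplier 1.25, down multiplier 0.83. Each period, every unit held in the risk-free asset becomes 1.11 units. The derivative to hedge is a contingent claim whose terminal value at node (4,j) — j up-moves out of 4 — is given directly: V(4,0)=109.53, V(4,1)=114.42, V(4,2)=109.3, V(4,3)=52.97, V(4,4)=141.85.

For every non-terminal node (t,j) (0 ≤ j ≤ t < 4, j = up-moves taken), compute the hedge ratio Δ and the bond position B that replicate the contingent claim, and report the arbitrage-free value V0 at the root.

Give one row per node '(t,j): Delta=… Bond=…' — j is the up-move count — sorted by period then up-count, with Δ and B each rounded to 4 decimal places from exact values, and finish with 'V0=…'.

Under the risk-neutral measure, an up-move has probability p* = (R−d)/(u−d) = 0.6667 and values discount at R = 1.11.
At expiry t=4: V(4,0)=109.5300, V(4,1)=114.4200, V(4,2)=109.3000, V(4,3)=52.9700, V(4,4)=141.8500
Node (3,0) S=77.7630: V=(p*·114.4200+(1−p*)·109.5300)/1.11=101.6126; Δ=(114.4200−109.5300)/(97.2038−64.5433)=0.1497; B=V−Δ·S=89.9698
Node (3,1) S=117.1130: V=(p*·109.3000+(1−p*)·114.4200)/1.11=100.0060; Δ=(109.3000−114.4200)/(146.3913−97.2038)=-0.1041; B=V−Δ·S=112.1965
Node (3,2) S=176.3750: V=(p*·52.9700+(1−p*)·109.3000)/1.11=64.6366; Δ=(52.9700−109.3000)/(220.4688−146.3912)=-0.7604; B=V−Δ·S=198.7557
Node (3,3) S=265.6250: V=(p*·141.8500+(1−p*)·52.9700)/1.11=101.1021; Δ=(141.8500−52.9700)/(332.0312−220.4688)=0.7967; B=V−Δ·S=-110.5169
Node (2,0) S=93.6904: V=(p*·100.0060+(1−p*)·101.6126)/1.11=90.5780; Δ=(100.0060−101.6126)/(117.1130−77.7630)=-0.0408; B=V−Δ·S=94.4032
Node (2,1) S=141.1000: V=(p*·64.6366+(1−p*)·100.0060)/1.11=68.8526; Δ=(64.6366−100.0060)/(176.3750−117.1130)=-0.5968; B=V−Δ·S=153.0654
Node (2,2) S=212.5000: V=(p*·101.1021+(1−p*)·64.6366)/1.11=80.1324; Δ=(101.1021−64.6366)/(265.6250−176.3750)=0.4086; B=V−Δ·S=-6.6902
Node (1,0) S=112.8800: V=(p*·68.8526+(1−p*)·90.5780)/1.11=68.5535; Δ=(68.8526−90.5780)/(141.1000−93.6904)=-0.4582; B=V−Δ·S=120.2805
Node (1,1) S=170.0000: V=(p*·80.1324+(1−p*)·68.8526)/1.11=68.8040; Δ=(80.1324−68.8526)/(212.5000−141.1000)=0.1580; B=V−Δ·S=41.9475
Node (0,0) S=136.0000: V=(p*·68.8040+(1−p*)·68.5535)/1.11=61.9104; Δ=(68.8040−68.5535)/(170.0000−112.8800)=0.0044; B=V−Δ·S=61.3140
Each (Δ,B) replicates both successor values, so the strategy is self-financing and V0 is arbitrage-free.

(0,0): Delta=0.0044 Bond=61.3140
(1,0): Delta=-0.4582 Bond=120.2805
(1,1): Delta=0.1580 Bond=41.9475
(2,0): Delta=-0.0408 Bond=94.4032
(2,1): Delta=-0.5968 Bond=153.0654
(2,2): Delta=0.4086 Bond=-6.6902
(3,0): Delta=0.1497 Bond=89.9698
(3,1): Delta=-0.1041 Bond=112.1965
(3,2): Delta=-0.7604 Bond=198.7557
(3,3): Delta=0.7967 Bond=-110.5169
V0=61.9104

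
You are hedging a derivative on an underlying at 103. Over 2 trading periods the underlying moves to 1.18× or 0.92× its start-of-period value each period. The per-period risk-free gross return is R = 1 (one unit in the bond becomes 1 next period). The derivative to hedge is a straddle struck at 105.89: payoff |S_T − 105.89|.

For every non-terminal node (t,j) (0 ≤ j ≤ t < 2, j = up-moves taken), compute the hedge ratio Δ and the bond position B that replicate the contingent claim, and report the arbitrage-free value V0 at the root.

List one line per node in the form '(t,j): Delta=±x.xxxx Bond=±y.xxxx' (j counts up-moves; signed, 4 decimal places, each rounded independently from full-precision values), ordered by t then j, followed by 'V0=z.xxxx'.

(0,0): Delta=0.0326 Bond=11.6891
(1,0): Delta=-0.5189 Bond=63.9465
(1,1): Delta=1.0000 Bond=-105.8900
V0=15.0458

Since d<R<u, set p* = (R−d)/(u−d) = 0.3077; price each node as the discounted p*-expectation of its children.
Terminal payoffs: V(2,0)=18.7108, V(2,1)=5.9268, V(2,2)=37.5272
Node (1,0) S=94.7600: V=(p*·5.9268+(1−p*)·18.7108)/1=14.7773; Δ=(5.9268−18.7108)/(111.8168−87.1792)=-0.5189; B=V−Δ·S=63.9465
Node (1,1) S=121.5400: V=(p*·37.5272+(1−p*)·5.9268)/1=15.6500; Δ=(37.5272−5.9268)/(143.4172−111.8168)=1.0000; B=V−Δ·S=-105.8900
Node (0,0) S=103.0000: V=(p*·15.6500+(1−p*)·14.7773)/1=15.0458; Δ=(15.6500−14.7773)/(121.5400−94.7600)=0.0326; B=V−Δ·S=11.6891
Root portfolio cost Δ·103+B reproduces V0=15.0458.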